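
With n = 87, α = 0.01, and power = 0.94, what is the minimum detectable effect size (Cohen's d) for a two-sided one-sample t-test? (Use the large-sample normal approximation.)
d ≈ 0.44

Minimum detectable effect (one-sample t-test, normal approximation):
d = (z_{α/2} + z_β) / √n
d = (2.576 + 1.555) / √87
d = 4.131 / 9.327
d ≈ 0.44

By Cohen's convention (0.2 small / 0.5 medium / 0.8 large): small effect.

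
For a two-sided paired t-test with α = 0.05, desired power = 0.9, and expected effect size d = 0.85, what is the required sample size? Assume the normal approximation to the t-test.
n = 15 pairs

Sample size formula (paired t-test, normal approximation):
n = ((z_{α/2} + z_β) / d)²

z_{α/2} = 1.960 (for α = 0.05, two-sided)
z_β = 1.282 (for power = 0.9)
d = 0.85

n = ((1.960 + 1.282) / 0.85)²
n = (3.814)²
n ≈ 14.55
Round up to the next whole number: n = 15 pairs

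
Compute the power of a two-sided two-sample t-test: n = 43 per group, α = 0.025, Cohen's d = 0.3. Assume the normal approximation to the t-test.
Power ≈ 0.20

Power calculation (two-sample t-test, normal approximation):
z_β = d · √(n/2) - z_{α/2}
z_β = 0.3 · √(43/2) - 2.241
z_β = 0.3 · 4.637 - 2.241
z_β = -0.850

Power = Φ(z_β) = Φ(-0.850) ≈ 0.198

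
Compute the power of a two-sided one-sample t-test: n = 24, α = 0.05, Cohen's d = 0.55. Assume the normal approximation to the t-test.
Power ≈ 0.77

Power calculation (one-sample t-test, normal approximation):
z_β = d · √n - z_{α/2}
z_β = 0.55 · √24 - 1.960
z_β = 0.55 · 4.899 - 1.960
z_β = 0.734

Power = Φ(z_β) = Φ(0.734) ≈ 0.769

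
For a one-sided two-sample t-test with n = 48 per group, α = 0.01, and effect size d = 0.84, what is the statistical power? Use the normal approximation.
Power ≈ 0.96

Power calculation (two-sample t-test, normal approximation):
z_β = d · √(n/2) - z_α
z_β = 0.84 · √(48/2) - 2.326
z_β = 0.84 · 4.899 - 2.326
z_β = 1.789

Power = Φ(z_β) = Φ(1.789) ≈ 0.963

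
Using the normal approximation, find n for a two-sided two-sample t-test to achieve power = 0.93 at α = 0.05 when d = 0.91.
n = 29 per group

Sample size formula (two-sample t-test, normal approximation):
n = 2 · ((z_{α/2} + z_β) / d)²

z_{α/2} = 1.960 (for α = 0.05, two-sided)
z_β = 1.476 (for power = 0.93)
d = 0.91

n = 2 · ((1.960 + 1.476) / 0.91)²
n = 2 · (3.776)²
n ≈ 28.52
Round up to the next whole number: n = 29 per group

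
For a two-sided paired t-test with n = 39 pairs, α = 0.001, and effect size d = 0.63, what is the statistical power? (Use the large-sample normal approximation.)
Power ≈ 0.74

Power calculation (paired t-test, normal approximation):
z_β = d · √n - z_{α/2}
z_β = 0.63 · √39 - 3.291
z_β = 0.63 · 6.245 - 3.291
z_β = 0.644

Power = Φ(z_β) = Φ(0.644) ≈ 0.740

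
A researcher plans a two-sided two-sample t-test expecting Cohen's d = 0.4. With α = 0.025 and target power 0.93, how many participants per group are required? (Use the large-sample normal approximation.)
n = 173 per group

Sample size formula (two-sample t-test, normal approximation):
n = 2 · ((z_{α/2} + z_β) / d)²

z_{α/2} = 2.241 (for α = 0.025, two-sided)
z_β = 1.476 (for power = 0.93)
d = 0.4

n = 2 · ((2.241 + 1.476) / 0.4)²
n = 2 · (9.293)²
n ≈ 172.72
Round up to the next whole number: n = 173 per group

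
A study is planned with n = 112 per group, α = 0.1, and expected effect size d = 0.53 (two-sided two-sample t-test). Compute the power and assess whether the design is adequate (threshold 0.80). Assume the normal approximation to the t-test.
Power ≈ 0.99; the study is adequately powered (power ≥ 0.80)

Power calculation (two-sample t-test, normal approximation):
z_β = d · √(n/2) - z_{α/2}
z_β = 0.53 · √(112/2) - 1.645
z_β = 0.53 · 7.483 - 1.645
z_β = 2.321

Power = Φ(z_β) = Φ(2.321) ≈ 0.990

Effect size d = 0.53 is medium by Cohen's convention (0.2/0.5/0.8).

Threshold: power ≥ 0.80 is conventionally adequate.
Power ≈ 0.99 → the study is adequately powered (power ≥ 0.80).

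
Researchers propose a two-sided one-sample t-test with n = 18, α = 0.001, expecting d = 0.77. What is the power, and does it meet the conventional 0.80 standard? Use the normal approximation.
Power ≈ 0.49; the study is underpowered (power < 0.80)

Power calculation (one-sample t-test, normal approximation):
z_β = d · √n - z_{α/2}
z_β = 0.77 · √18 - 3.291
z_β = 0.77 · 4.243 - 3.291
z_β = -0.024

Power = Φ(z_β) = Φ(-0.024) ≈ 0.491

Effect size d = 0.77 is medium by Cohen's convention (0.2/0.5/0.8).

Threshold: power ≥ 0.80 is conventionally adequate.
Power ≈ 0.49 → the study is underpowered (power < 0.80).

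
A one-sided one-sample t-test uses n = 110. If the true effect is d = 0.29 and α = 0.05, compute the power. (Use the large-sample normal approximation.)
Power ≈ 0.92

Power calculation (one-sample t-test, normal approximation):
z_β = d · √n - z_α
z_β = 0.29 · √110 - 1.645
z_β = 0.29 · 10.488 - 1.645
z_β = 1.397

Power = Φ(z_β) = Φ(1.397) ≈ 0.919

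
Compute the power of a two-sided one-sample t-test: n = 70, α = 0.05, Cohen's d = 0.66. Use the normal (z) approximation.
Power ≈ 1.00

Power calculation (one-sample t-test, normal approximation):
z_β = d · √n - z_{α/2}
z_β = 0.66 · √70 - 1.960
z_β = 0.66 · 8.367 - 1.960
z_β = 3.562

Power = Φ(z_β) = Φ(3.562) ≈ 1.000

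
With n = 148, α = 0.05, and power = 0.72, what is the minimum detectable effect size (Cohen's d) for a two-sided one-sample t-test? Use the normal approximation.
d ≈ 0.21

Minimum detectable effect (one-sample t-test, normal approximation):
d = (z_{α/2} + z_β) / √n
d = (1.960 + 0.583) / √148
d = 2.543 / 12.166
d ≈ 0.21

By Cohen's convention (0.2 small / 0.5 medium / 0.8 large): small effect.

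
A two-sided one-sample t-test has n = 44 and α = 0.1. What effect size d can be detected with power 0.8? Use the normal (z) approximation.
d ≈ 0.37

Minimum detectable effect (one-sample t-test, normal approximation):
d = (z_{α/2} + z_β) / √n
d = (1.645 + 0.842) / √44
d = 2.486 / 6.633
d ≈ 0.37

By Cohen's convention (0.2 small / 0.5 medium / 0.8 large): small effect.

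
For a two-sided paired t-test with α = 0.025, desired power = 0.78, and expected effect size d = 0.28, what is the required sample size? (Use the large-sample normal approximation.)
n = 116 pairs

Sample size formula (paired t-test, normal approximation):
n = ((z_{α/2} + z_β) / d)²

z_{α/2} = 2.241 (for α = 0.025, two-sided)
z_β = 0.772 (for power = 0.78)
d = 0.28

n = ((2.241 + 0.772) / 0.28)²
n = (10.761)²
n ≈ 115.80
Round up to the next whole number: n = 116 pairs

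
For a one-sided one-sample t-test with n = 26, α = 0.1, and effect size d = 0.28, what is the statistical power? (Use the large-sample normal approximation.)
Power ≈ 0.56

Power calculation (one-sample t-test, normal approximation):
z_β = d · √n - z_α
z_β = 0.28 · √26 - 1.282
z_β = 0.28 · 5.099 - 1.282
z_β = 0.146

Power = Φ(z_β) = Φ(0.146) ≈ 0.558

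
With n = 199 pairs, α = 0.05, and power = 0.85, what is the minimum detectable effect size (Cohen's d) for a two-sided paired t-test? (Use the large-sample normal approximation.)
d ≈ 0.21

Minimum detectable effect (paired t-test, normal approximation):
d = (z_{α/2} + z_β) / √n
d = (1.960 + 1.036) / √199
d = 2.996 / 14.107
d ≈ 0.21

By Cohen's convention (0.2 small / 0.5 medium / 0.8 large): small effect.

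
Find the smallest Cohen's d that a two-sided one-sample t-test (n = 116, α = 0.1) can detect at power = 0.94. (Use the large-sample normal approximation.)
d ≈ 0.30

Minimum detectable effect (one-sample t-test, normal approximation):
d = (z_{α/2} + z_β) / √n
d = (1.645 + 1.555) / √116
d = 3.200 / 10.770
d ≈ 0.30

By Cohen's convention (0.2 small / 0.5 medium / 0.8 large): small effect.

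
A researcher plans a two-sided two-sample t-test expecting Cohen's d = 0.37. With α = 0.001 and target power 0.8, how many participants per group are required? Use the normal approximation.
n = 250 per group

Sample size formula (two-sample t-test, normal approximation):
n = 2 · ((z_{α/2} + z_β) / d)²

z_{α/2} = 3.291 (for α = 0.001, two-sided)
z_β = 0.842 (for power = 0.8)
d = 0.37

n = 2 · ((3.291 + 0.842) / 0.37)²
n = 2 · (11.170)²
n ≈ 249.54
Round up to the next whole number: n = 250 per group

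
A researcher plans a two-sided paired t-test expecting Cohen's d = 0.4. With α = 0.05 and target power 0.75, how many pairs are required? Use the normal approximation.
n = 44 pairs

Sample size formula (paired t-test, normal approximation):
n = ((z_{α/2} + z_β) / d)²

z_{α/2} = 1.960 (for α = 0.05, two-sided)
z_β = 0.674 (for power = 0.75)
d = 0.4

n = ((1.960 + 0.674) / 0.4)²
n = (6.585)²
n ≈ 43.36
Round up to the next whole number: n = 44 pairs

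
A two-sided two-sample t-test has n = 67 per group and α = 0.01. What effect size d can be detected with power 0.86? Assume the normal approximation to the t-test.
d ≈ 0.63

Minimum detectable effect (two-sample t-test, normal approximation):
d = (z_{α/2} + z_β) / √(n/2)
d = (2.576 + 1.080) / √(67/2)
d = 3.656 / 5.788
d ≈ 0.63

By Cohen's convention (0.2 small / 0.5 medium / 0.8 large): medium effect.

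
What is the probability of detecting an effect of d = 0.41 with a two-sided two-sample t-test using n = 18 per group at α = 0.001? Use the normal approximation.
Power ≈ 0.02

Power calculation (two-sample t-test, normal approximation):
z_β = d · √(n/2) - z_{α/2}
z_β = 0.41 · √(18/2) - 3.291
z_β = 0.41 · 3.000 - 3.291
z_β = -2.061

Power = Φ(z_β) = Φ(-2.061) ≈ 0.020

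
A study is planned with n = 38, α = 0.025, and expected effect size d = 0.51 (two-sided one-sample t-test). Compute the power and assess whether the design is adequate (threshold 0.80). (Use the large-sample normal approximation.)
Power ≈ 0.82; the study is adequately powered (power ≥ 0.80)

Power calculation (one-sample t-test, normal approximation):
z_β = d · √n - z_{α/2}
z_β = 0.51 · √38 - 2.241
z_β = 0.51 · 6.164 - 2.241
z_β = 0.902

Power = Φ(z_β) = Φ(0.902) ≈ 0.817

Effect size d = 0.51 is medium by Cohen's convention (0.2/0.5/0.8).

Threshold: power ≥ 0.80 is conventionally adequate.
Power ≈ 0.82 → the study is adequately powered (power ≥ 0.80).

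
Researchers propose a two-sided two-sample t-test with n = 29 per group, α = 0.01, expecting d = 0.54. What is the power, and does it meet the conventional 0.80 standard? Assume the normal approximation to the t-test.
Power ≈ 0.30; the study is underpowered (power < 0.80)

Power calculation (two-sample t-test, normal approximation):
z_β = d · √(n/2) - z_{α/2}
z_β = 0.54 · √(29/2) - 2.576
z_β = 0.54 · 3.808 - 2.576
z_β = -0.520

Power = Φ(z_β) = Φ(-0.520) ≈ 0.302

Effect size d = 0.54 is medium by Cohen's convention (0.2/0.5/0.8).

Threshold: power ≥ 0.80 is conventionally adequate.
Power ≈ 0.30 → the study is underpowered (power < 0.80).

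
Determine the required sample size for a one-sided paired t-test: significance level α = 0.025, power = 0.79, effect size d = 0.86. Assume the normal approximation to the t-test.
n = 11 pairs

Sample size formula (paired t-test, normal approximation):
n = ((z_α + z_β) / d)²

z_α = 1.960 (for α = 0.025, one-sided)
z_β = 0.806 (for power = 0.79)
d = 0.86

n = ((1.960 + 0.806) / 0.86)²
n = (3.216)²
n ≈ 10.34
Round up to the next whole number: n = 11 pairs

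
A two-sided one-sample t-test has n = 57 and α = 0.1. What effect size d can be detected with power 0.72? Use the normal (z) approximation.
d ≈ 0.30

Minimum detectable effect (one-sample t-test, normal approximation):
d = (z_{α/2} + z_β) / √n
d = (1.645 + 0.583) / √57
d = 2.228 / 7.550
d ≈ 0.30

By Cohen's convention (0.2 small / 0.5 medium / 0.8 large): small effect.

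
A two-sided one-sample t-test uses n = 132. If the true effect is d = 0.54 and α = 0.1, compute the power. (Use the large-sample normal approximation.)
Power ≈ 1.00

Power calculation (one-sample t-test, normal approximation):
z_β = d · √n - z_{α/2}
z_β = 0.54 · √132 - 1.645
z_β = 0.54 · 11.489 - 1.645
z_β = 4.559

Power = Φ(z_β) = Φ(4.559) ≈ 1.000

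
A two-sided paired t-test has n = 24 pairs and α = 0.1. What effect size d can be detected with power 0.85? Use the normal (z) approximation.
d ≈ 0.55

Minimum detectable effect (paired t-test, normal approximation):
d = (z_{α/2} + z_β) / √n
d = (1.645 + 1.036) / √24
d = 2.681 / 4.899
d ≈ 0.55

By Cohen's convention (0.2 small / 0.5 medium / 0.8 large): medium effect.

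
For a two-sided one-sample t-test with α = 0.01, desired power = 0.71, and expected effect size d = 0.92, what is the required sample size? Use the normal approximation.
n = 12

Sample size formula (one-sample t-test, normal approximation):
n = ((z_{α/2} + z_β) / d)²

z_{α/2} = 2.576 (for α = 0.01, two-sided)
z_β = 0.553 (for power = 0.71)
d = 0.92

n = ((2.576 + 0.553) / 0.92)²
n = (3.401)²
n ≈ 11.57
Round up to the next whole number: n = 12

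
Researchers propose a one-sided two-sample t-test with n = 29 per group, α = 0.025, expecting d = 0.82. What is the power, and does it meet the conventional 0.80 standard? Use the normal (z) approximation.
Power ≈ 0.88; the study is adequately powered (power ≥ 0.80)

Power calculation (two-sample t-test, normal approximation):
z_β = d · √(n/2) - z_α
z_β = 0.82 · √(29/2) - 1.960
z_β = 0.82 · 3.808 - 1.960
z_β = 1.163

Power = Φ(z_β) = Φ(1.163) ≈ 0.877

Effect size d = 0.82 is large by Cohen's convention (0.2/0.5/0.8).

Threshold: power ≥ 0.80 is conventionally adequate.
Power ≈ 0.88 → the study is adequately powered (power ≥ 0.80).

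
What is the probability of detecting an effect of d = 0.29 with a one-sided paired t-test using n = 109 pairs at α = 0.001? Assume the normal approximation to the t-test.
Power ≈ 0.48

Power calculation (paired t-test, normal approximation):
z_β = d · √n - z_α
z_β = 0.29 · √109 - 3.090
z_β = 0.29 · 10.440 - 3.090
z_β = -0.063

Power = Φ(z_β) = Φ(-0.063) ≈ 0.475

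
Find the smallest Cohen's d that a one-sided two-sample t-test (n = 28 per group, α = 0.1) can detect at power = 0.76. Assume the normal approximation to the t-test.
d ≈ 0.53

Minimum detectable effect (two-sample t-test, normal approximation):
d = (z_α + z_β) / √(n/2)
d = (1.282 + 0.706) / √(28/2)
d = 1.988 / 3.742
d ≈ 0.53

By Cohen's convention (0.2 small / 0.5 medium / 0.8 large): medium effect.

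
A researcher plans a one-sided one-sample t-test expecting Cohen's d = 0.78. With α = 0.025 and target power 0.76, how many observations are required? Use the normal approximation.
n = 12

Sample size formula (one-sample t-test, normal approximation):
n = ((z_α + z_β) / d)²

z_α = 1.960 (for α = 0.025, one-sided)
z_β = 0.706 (for power = 0.76)
d = 0.78

n = ((1.960 + 0.706) / 0.78)²
n = (3.418)²
n ≈ 11.68
Round up to the next whole number: n = 12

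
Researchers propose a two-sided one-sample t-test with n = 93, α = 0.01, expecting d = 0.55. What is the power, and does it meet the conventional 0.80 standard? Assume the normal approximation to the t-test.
Power ≈ 1.00; the study is adequately powered (power ≥ 0.80)

Power calculation (one-sample t-test, normal approximation):
z_β = d · √n - z_{α/2}
z_β = 0.55 · √93 - 2.576
z_β = 0.55 · 9.644 - 2.576
z_β = 2.728

Power = Φ(z_β) = Φ(2.728) ≈ 0.997

Effect size d = 0.55 is medium by Cohen's convention (0.2/0.5/0.8).

Threshold: power ≥ 0.80 is conventionally adequate.
Power ≈ 1.00 → the study is adequately powered (power ≥ 0.80).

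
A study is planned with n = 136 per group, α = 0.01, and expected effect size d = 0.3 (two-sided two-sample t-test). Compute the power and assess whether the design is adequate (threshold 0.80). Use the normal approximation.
Power ≈ 0.46; the study is underpowered (power < 0.80)

Power calculation (two-sample t-test, normal approximation):
z_β = d · √(n/2) - z_{α/2}
z_β = 0.3 · √(136/2) - 2.576
z_β = 0.3 · 8.246 - 2.576
z_β = -0.102

Power = Φ(z_β) = Φ(-0.102) ≈ 0.459

Effect size d = 0.3 is small by Cohen's convention (0.2/0.5/0.8).

Threshold: power ≥ 0.80 is conventionally adequate.
Power ≈ 0.46 → the study is underpowered (power < 0.80).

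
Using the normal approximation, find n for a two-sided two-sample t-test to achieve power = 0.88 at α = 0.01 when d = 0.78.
n = 47 per group

Sample size formula (two-sample t-test, normal approximation):
n = 2 · ((z_{α/2} + z_β) / d)²

z_{α/2} = 2.576 (for α = 0.01, two-sided)
z_β = 1.175 (for power = 0.88)
d = 0.78

n = 2 · ((2.576 + 1.175) / 0.78)²
n = 2 · (4.809)²
n ≈ 46.25
Round up to the next whole number: n = 47 per group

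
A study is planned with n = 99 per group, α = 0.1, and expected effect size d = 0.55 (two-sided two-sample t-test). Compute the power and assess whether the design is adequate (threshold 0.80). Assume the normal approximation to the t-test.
Power ≈ 0.99; the study is adequately powered (power ≥ 0.80)

Power calculation (two-sample t-test, normal approximation):
z_β = d · √(n/2) - z_{α/2}
z_β = 0.55 · √(99/2) - 1.645
z_β = 0.55 · 7.036 - 1.645
z_β = 2.225

Power = Φ(z_β) = Φ(2.225) ≈ 0.987

Effect size d = 0.55 is medium by Cohen's convention (0.2/0.5/0.8).

Threshold: power ≥ 0.80 is conventionally adequate.
Power ≈ 0.99 → the study is adequately powered (power ≥ 0.80).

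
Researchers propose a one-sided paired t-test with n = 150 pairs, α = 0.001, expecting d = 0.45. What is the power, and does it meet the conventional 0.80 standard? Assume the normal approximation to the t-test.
Power ≈ 0.99; the study is adequately powered (power ≥ 0.80)

Power calculation (paired t-test, normal approximation):
z_β = d · √n - z_α
z_β = 0.45 · √150 - 3.090
z_β = 0.45 · 12.247 - 3.090
z_β = 2.421

Power = Φ(z_β) = Φ(2.421) ≈ 0.992

Effect size d = 0.45 is small by Cohen's convention (0.2/0.5/0.8).

Threshold: power ≥ 0.80 is conventionally adequate.
Power ≈ 0.99 → the study is adequately powered (power ≥ 0.80).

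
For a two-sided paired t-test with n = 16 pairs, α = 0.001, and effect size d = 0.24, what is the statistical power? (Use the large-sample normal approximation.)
Power ≈ 0.01

Power calculation (paired t-test, normal approximation):
z_β = d · √n - z_{α/2}
z_β = 0.24 · √16 - 3.291
z_β = 0.24 · 4.000 - 3.291
z_β = -2.331

Power = Φ(z_β) = Φ(-2.331) ≈ 0.010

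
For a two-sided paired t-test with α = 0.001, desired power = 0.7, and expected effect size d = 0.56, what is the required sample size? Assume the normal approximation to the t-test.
n = 47 pairs

Sample size formula (paired t-test, normal approximation):
n = ((z_{α/2} + z_β) / d)²

z_{α/2} = 3.291 (for α = 0.001, two-sided)
z_β = 0.524 (for power = 0.7)
d = 0.56

n = ((3.291 + 0.524) / 0.56)²
n = (6.813)²
n ≈ 46.42
Round up to the next whole number: n = 47 pairs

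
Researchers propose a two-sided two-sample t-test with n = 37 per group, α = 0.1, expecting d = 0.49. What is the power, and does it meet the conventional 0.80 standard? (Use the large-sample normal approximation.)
Power ≈ 0.68; the study is underpowered (power < 0.80)

Power calculation (two-sample t-test, normal approximation):
z_β = d · √(n/2) - z_{α/2}
z_β = 0.49 · √(37/2) - 1.645
z_β = 0.49 · 4.301 - 1.645
z_β = 0.463

Power = Φ(z_β) = Φ(0.463) ≈ 0.678

Effect size d = 0.49 is small by Cohen's convention (0.2/0.5/0.8).

Threshold: power ≥ 0.80 is conventionally adequate.
Power ≈ 0.68 → the study is underpowered (power < 0.80).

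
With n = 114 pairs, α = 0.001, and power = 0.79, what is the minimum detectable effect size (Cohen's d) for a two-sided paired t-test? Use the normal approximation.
d ≈ 0.38

Minimum detectable effect (paired t-test, normal approximation):
d = (z_{α/2} + z_β) / √n
d = (3.291 + 0.806) / √114
d = 4.097 / 10.677
d ≈ 0.38

By Cohen's convention (0.2 small / 0.5 medium / 0.8 large): small effect.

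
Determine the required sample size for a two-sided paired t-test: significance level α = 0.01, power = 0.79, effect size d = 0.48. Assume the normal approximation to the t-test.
n = 50 pairs

Sample size formula (paired t-test, normal approximation):
n = ((z_{α/2} + z_β) / d)²

z_{α/2} = 2.576 (for α = 0.01, two-sided)
z_β = 0.806 (for power = 0.79)
d = 0.48

n = ((2.576 + 0.806) / 0.48)²
n = (7.046)²
n ≈ 49.65
Round up to the next whole number: n = 50 pairs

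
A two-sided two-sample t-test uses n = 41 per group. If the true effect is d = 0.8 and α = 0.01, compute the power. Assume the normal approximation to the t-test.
Power ≈ 0.85

Power calculation (two-sample t-test, normal approximation):
z_β = d · √(n/2) - z_{α/2}
z_β = 0.8 · √(41/2) - 2.576
z_β = 0.8 · 4.528 - 2.576
z_β = 1.046

Power = Φ(z_β) = Φ(1.046) ≈ 0.852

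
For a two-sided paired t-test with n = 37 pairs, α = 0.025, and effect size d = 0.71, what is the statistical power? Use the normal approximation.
Power ≈ 0.98

Power calculation (paired t-test, normal approximation):
z_β = d · √n - z_{α/2}
z_β = 0.71 · √37 - 2.241
z_β = 0.71 · 6.083 - 2.241
z_β = 2.077

Power = Φ(z_β) = Φ(2.077) ≈ 0.981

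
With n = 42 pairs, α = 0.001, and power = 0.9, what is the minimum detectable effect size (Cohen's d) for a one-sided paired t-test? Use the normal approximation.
d ≈ 0.67

Minimum detectable effect (paired t-test, normal approximation):
d = (z_α + z_β) / √n
d = (3.090 + 1.282) / √42
d = 4.372 / 6.481
d ≈ 0.67

By Cohen's convention (0.2 small / 0.5 medium / 0.8 large): medium effect.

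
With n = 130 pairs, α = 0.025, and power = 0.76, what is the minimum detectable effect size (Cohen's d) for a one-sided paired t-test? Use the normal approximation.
d ≈ 0.23

Minimum detectable effect (paired t-test, normal approximation):
d = (z_α + z_β) / √n
d = (1.960 + 0.706) / √130
d = 2.666 / 11.402
d ≈ 0.23

By Cohen's convention (0.2 small / 0.5 medium / 0.8 large): small effect.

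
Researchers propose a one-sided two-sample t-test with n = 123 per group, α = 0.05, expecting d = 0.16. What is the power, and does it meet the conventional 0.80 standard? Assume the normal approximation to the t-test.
Power ≈ 0.35; the study is underpowered (power < 0.80)

Power calculation (two-sample t-test, normal approximation):
z_β = d · √(n/2) - z_α
z_β = 0.16 · √(123/2) - 1.645
z_β = 0.16 · 7.842 - 1.645
z_β = -0.390

Power = Φ(z_β) = Φ(-0.390) ≈ 0.348

Effect size d = 0.16 is very small by Cohen's convention (0.2/0.5/0.8).

Threshold: power ≥ 0.80 is conventionally adequate.
Power ≈ 0.35 → the study is underpowered (power < 0.80).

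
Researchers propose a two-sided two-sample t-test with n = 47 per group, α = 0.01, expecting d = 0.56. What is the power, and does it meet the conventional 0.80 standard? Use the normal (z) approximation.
Power ≈ 0.56; the study is underpowered (power < 0.80)

Power calculation (two-sample t-test, normal approximation):
z_β = d · √(n/2) - z_{α/2}
z_β = 0.56 · √(47/2) - 2.576
z_β = 0.56 · 4.848 - 2.576
z_β = 0.139

Power = Φ(z_β) = Φ(0.139) ≈ 0.555

Effect size d = 0.56 is medium by Cohen's convention (0.2/0.5/0.8).

Threshold: power ≥ 0.80 is conventionally adequate.
Power ≈ 0.56 → the study is underpowered (power < 0.80).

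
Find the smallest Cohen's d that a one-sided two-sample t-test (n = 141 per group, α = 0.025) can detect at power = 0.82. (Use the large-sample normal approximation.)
d ≈ 0.34

Minimum detectable effect (two-sample t-test, normal approximation):
d = (z_α + z_β) / √(n/2)
d = (1.960 + 0.915) / √(141/2)
d = 2.875 / 8.396
d ≈ 0.34

By Cohen's convention (0.2 small / 0.5 medium / 0.8 large): small effect.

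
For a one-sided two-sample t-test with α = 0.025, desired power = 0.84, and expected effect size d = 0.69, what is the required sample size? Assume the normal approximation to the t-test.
n = 37 per group

Sample size formula (two-sample t-test, normal approximation):
n = 2 · ((z_α + z_β) / d)²

z_α = 1.960 (for α = 0.025, one-sided)
z_β = 0.994 (for power = 0.84)
d = 0.69

n = 2 · ((1.960 + 0.994) / 0.69)²
n = 2 · (4.281)²
n ≈ 36.65
Round up to the next whole number: n = 37 per group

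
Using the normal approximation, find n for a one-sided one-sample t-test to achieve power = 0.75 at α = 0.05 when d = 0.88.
n = 7

Sample size formula (one-sample t-test, normal approximation):
n = ((z_α + z_β) / d)²

z_α = 1.645 (for α = 0.05, one-sided)
z_β = 0.674 (for power = 0.75)
d = 0.88

n = ((1.645 + 0.674) / 0.88)²
n = (2.635)²
n ≈ 6.94
Round up to the next whole number: n = 7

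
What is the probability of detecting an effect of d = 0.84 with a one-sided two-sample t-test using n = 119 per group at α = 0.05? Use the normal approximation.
Power ≈ 1.00

Power calculation (two-sample t-test, normal approximation):
z_β = d · √(n/2) - z_α
z_β = 0.84 · √(119/2) - 1.645
z_β = 0.84 · 7.714 - 1.645
z_β = 4.835

Power = Φ(z_β) = Φ(4.835) ≈ 1.000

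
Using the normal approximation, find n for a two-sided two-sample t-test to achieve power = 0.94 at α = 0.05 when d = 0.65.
n = 59 per group

Sample size formula (two-sample t-test, normal approximation):
n = 2 · ((z_{α/2} + z_β) / d)²

z_{α/2} = 1.960 (for α = 0.05, two-sided)
z_β = 1.555 (for power = 0.94)
d = 0.65

n = 2 · ((1.960 + 1.555) / 0.65)²
n = 2 · (5.408)²
n ≈ 58.49
Round up to the next whole number: n = 59 per group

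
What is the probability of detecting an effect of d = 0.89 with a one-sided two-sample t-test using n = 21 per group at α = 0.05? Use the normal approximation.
Power ≈ 0.89

Power calculation (two-sample t-test, normal approximation):
z_β = d · √(n/2) - z_α
z_β = 0.89 · √(21/2) - 1.645
z_β = 0.89 · 3.240 - 1.645
z_β = 1.239

Power = Φ(z_β) = Φ(1.239) ≈ 0.892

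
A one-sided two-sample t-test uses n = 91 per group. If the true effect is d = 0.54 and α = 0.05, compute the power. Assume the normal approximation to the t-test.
Power ≈ 0.98

Power calculation (two-sample t-test, normal approximation):
z_β = d · √(n/2) - z_α
z_β = 0.54 · √(91/2) - 1.645
z_β = 0.54 · 6.745 - 1.645
z_β = 1.998

Power = Φ(z_β) = Φ(1.998) ≈ 0.977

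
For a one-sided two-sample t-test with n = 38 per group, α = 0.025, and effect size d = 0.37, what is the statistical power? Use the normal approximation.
Power ≈ 0.36

Power calculation (two-sample t-test, normal approximation):
z_β = d · √(n/2) - z_α
z_β = 0.37 · √(38/2) - 1.960
z_β = 0.37 · 4.359 - 1.960
z_β = -0.347

Power = Φ(z_β) = Φ(-0.347) ≈ 0.364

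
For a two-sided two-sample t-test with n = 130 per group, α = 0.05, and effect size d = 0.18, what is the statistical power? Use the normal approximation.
Power ≈ 0.31

Power calculation (two-sample t-test, normal approximation):
z_β = d · √(n/2) - z_{α/2}
z_β = 0.18 · √(130/2) - 1.960
z_β = 0.18 · 8.062 - 1.960
z_β = -0.509

Power = Φ(z_β) = Φ(-0.509) ≈ 0.305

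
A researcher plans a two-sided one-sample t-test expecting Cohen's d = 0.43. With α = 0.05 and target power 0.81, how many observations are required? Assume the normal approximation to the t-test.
n = 44

Sample size formula (one-sample t-test, normal approximation):
n = ((z_{α/2} + z_β) / d)²

z_{α/2} = 1.960 (for α = 0.05, two-sided)
z_β = 0.878 (for power = 0.81)
d = 0.43

n = ((1.960 + 0.878) / 0.43)²
n = (6.600)²
n ≈ 43.56
Round up to the next whole number: n = 44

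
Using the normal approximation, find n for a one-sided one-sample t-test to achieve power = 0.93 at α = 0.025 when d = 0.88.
n = 16

Sample size formula (one-sample t-test, normal approximation):
n = ((z_α + z_β) / d)²

z_α = 1.960 (for α = 0.025, one-sided)
z_β = 1.476 (for power = 0.93)
d = 0.88

n = ((1.960 + 1.476) / 0.88)²
n = (3.905)²
n ≈ 15.25
Round up to the next whole number: n = 16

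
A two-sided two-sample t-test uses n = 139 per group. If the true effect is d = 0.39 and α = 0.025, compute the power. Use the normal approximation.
Power ≈ 0.84

Power calculation (two-sample t-test, normal approximation):
z_β = d · √(n/2) - z_{α/2}
z_β = 0.39 · √(139/2) - 2.241
z_β = 0.39 · 8.337 - 2.241
z_β = 1.010

Power = Φ(z_β) = Φ(1.010) ≈ 0.844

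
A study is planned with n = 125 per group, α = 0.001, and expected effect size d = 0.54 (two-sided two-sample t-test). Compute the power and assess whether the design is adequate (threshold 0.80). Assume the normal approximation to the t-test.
Power ≈ 0.84; the study is adequately powered (power ≥ 0.80)

Power calculation (two-sample t-test, normal approximation):
z_β = d · √(n/2) - z_{α/2}
z_β = 0.54 · √(125/2) - 3.291
z_β = 0.54 · 7.906 - 3.291
z_β = 0.979

Power = Φ(z_β) = Φ(0.979) ≈ 0.836

Effect size d = 0.54 is medium by Cohen's convention (0.2/0.5/0.8).

Threshold: power ≥ 0.80 is conventionally adequate.
Power ≈ 0.84 → the study is adequately powered (power ≥ 0.80).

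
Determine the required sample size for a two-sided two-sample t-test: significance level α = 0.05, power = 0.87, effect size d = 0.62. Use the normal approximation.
n = 50 per group

Sample size formula (two-sample t-test, normal approximation):
n = 2 · ((z_{α/2} + z_β) / d)²

z_{α/2} = 1.960 (for α = 0.05, two-sided)
z_β = 1.126 (for power = 0.87)
d = 0.62

n = 2 · ((1.960 + 1.126) / 0.62)²
n = 2 · (4.977)²
n ≈ 49.54
Round up to the next whole number: n = 50 per group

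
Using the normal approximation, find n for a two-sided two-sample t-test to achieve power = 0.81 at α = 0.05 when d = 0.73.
n = 31 per group

Sample size formula (two-sample t-test, normal approximation):
n = 2 · ((z_{α/2} + z_β) / d)²

z_{α/2} = 1.960 (for α = 0.05, two-sided)
z_β = 0.878 (for power = 0.81)
d = 0.73

n = 2 · ((1.960 + 0.878) / 0.73)²
n = 2 · (3.888)²
n ≈ 30.23
Round up to the next whole number: n = 31 per group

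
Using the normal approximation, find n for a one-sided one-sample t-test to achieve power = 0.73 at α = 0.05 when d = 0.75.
n = 10

Sample size formula (one-sample t-test, normal approximation):
n = ((z_α + z_β) / d)²

z_α = 1.645 (for α = 0.05, one-sided)
z_β = 0.613 (for power = 0.73)
d = 0.75

n = ((1.645 + 0.613) / 0.75)²
n = (3.011)²
n ≈ 9.07
Round up to the next whole number: n = 10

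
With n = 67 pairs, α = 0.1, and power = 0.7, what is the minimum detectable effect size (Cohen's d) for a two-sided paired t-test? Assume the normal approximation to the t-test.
d ≈ 0.27

Minimum detectable effect (paired t-test, normal approximation):
d = (z_{α/2} + z_β) / √n
d = (1.645 + 0.524) / √67
d = 2.169 / 8.185
d ≈ 0.27

By Cohen's convention (0.2 small / 0.5 medium / 0.8 large): small effect.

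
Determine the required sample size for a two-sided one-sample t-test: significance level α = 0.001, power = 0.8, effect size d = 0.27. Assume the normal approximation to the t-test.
n = 235

Sample size formula (one-sample t-test, normal approximation):
n = ((z_{α/2} + z_β) / d)²

z_{α/2} = 3.291 (for α = 0.001, two-sided)
z_β = 0.842 (for power = 0.8)
d = 0.27

n = ((3.291 + 0.842) / 0.27)²
n = (15.307)²
n ≈ 234.30
Round up to the next whole number: n = 235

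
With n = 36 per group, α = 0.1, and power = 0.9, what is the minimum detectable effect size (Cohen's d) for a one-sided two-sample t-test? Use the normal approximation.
d ≈ 0.60

Minimum detectable effect (two-sample t-test, normal approximation):
d = (z_α + z_β) / √(n/2)
d = (1.282 + 1.282) / √(36/2)
d = 2.563 / 4.243
d ≈ 0.60

By Cohen's convention (0.2 small / 0.5 medium / 0.8 large): medium effect.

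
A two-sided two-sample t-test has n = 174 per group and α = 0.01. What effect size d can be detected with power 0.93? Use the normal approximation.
d ≈ 0.43

Minimum detectable effect (two-sample t-test, normal approximation):
d = (z_{α/2} + z_β) / √(n/2)
d = (2.576 + 1.476) / √(174/2)
d = 4.052 / 9.327
d ≈ 0.43

By Cohen's convention (0.2 small / 0.5 medium / 0.8 large): small effect.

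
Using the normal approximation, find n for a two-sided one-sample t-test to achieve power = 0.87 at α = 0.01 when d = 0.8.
n = 22

Sample size formula (one-sample t-test, normal approximation):
n = ((z_{α/2} + z_β) / d)²

z_{α/2} = 2.576 (for α = 0.01, two-sided)
z_β = 1.126 (for power = 0.87)
d = 0.8

n = ((2.576 + 1.126) / 0.8)²
n = (4.628)²
n ≈ 21.42
Round up to the next whole number: n = 22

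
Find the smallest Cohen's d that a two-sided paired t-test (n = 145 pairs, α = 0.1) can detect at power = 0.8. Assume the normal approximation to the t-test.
d ≈ 0.21

Minimum detectable effect (paired t-test, normal approximation):
d = (z_{α/2} + z_β) / √n
d = (1.645 + 0.842) / √145
d = 2.486 / 12.042
d ≈ 0.21

By Cohen's convention (0.2 small / 0.5 medium / 0.8 large): small effect.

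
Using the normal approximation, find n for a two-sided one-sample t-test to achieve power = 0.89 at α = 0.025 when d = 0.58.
n = 36

Sample size formula (one-sample t-test, normal approximation):
n = ((z_{α/2} + z_β) / d)²

z_{α/2} = 2.241 (for α = 0.025, two-sided)
z_β = 1.227 (for power = 0.89)
d = 0.58

n = ((2.241 + 1.227) / 0.58)²
n = (5.979)²
n ≈ 35.75
Round up to the next whole number: n = 36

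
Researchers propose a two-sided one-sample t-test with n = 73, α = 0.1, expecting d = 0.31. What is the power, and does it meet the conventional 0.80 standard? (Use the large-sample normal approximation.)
Power ≈ 0.84; the study is adequately powered (power ≥ 0.80)

Power calculation (one-sample t-test, normal approximation):
z_β = d · √n - z_{α/2}
z_β = 0.31 · √73 - 1.645
z_β = 0.31 · 8.544 - 1.645
z_β = 1.004

Power = Φ(z_β) = Φ(1.004) ≈ 0.842

Effect size d = 0.31 is small by Cohen's convention (0.2/0.5/0.8).

Threshold: power ≥ 0.80 is conventionally adequate.
Power ≈ 0.84 → the study is adequately powered (power ≥ 0.80).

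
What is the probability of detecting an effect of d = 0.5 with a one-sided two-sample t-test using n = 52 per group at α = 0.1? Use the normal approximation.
Power ≈ 0.90

Power calculation (two-sample t-test, normal approximation):
z_β = d · √(n/2) - z_α
z_β = 0.5 · √(52/2) - 1.282
z_β = 0.5 · 5.099 - 1.282
z_β = 1.268

Power = Φ(z_β) = Φ(1.268) ≈ 0.898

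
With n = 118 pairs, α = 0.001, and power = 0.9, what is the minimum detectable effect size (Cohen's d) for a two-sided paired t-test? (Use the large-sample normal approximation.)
d ≈ 0.42

Minimum detectable effect (paired t-test, normal approximation):
d = (z_{α/2} + z_β) / √n
d = (3.291 + 1.282) / √118
d = 4.572 / 10.863
d ≈ 0.42

By Cohen's convention (0.2 small / 0.5 medium / 0.8 large): small effect.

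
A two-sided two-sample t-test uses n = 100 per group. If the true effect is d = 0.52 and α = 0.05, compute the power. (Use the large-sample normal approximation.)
Power ≈ 0.96

Power calculation (two-sample t-test, normal approximation):
z_β = d · √(n/2) - z_{α/2}
z_β = 0.52 · √(100/2) - 1.960
z_β = 0.52 · 7.071 - 1.960
z_β = 1.717

Power = Φ(z_β) = Φ(1.717) ≈ 0.957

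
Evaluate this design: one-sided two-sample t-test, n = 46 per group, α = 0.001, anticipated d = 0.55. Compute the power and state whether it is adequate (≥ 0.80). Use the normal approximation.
Power ≈ 0.33; the study is underpowered (power < 0.80)

Power calculation (two-sample t-test, normal approximation):
z_β = d · √(n/2) - z_α
z_β = 0.55 · √(46/2) - 3.090
z_β = 0.55 · 4.796 - 3.090
z_β = -0.453

Power = Φ(z_β) = Φ(-0.453) ≈ 0.325

Effect size d = 0.55 is medium by Cohen's convention (0.2/0.5/0.8).

Threshold: power ≥ 0.80 is conventionally adequate.
Power ≈ 0.33 → the study is underpowered (power < 0.80).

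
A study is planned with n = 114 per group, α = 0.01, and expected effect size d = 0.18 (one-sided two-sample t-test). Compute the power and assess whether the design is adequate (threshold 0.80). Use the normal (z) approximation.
Power ≈ 0.17; the study is underpowered (power < 0.80)

Power calculation (two-sample t-test, normal approximation):
z_β = d · √(n/2) - z_α
z_β = 0.18 · √(114/2) - 2.326
z_β = 0.18 · 7.550 - 2.326
z_β = -0.967

Power = Φ(z_β) = Φ(-0.967) ≈ 0.167

Effect size d = 0.18 is very small by Cohen's convention (0.2/0.5/0.8).

Threshold: power ≥ 0.80 is conventionally adequate.
Power ≈ 0.17 → the study is underpowered (power < 0.80).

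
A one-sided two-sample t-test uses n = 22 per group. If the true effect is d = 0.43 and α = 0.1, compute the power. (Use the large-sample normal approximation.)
Power ≈ 0.56

Power calculation (two-sample t-test, normal approximation):
z_β = d · √(n/2) - z_α
z_β = 0.43 · √(22/2) - 1.282
z_β = 0.43 · 3.317 - 1.282
z_β = 0.145

Power = Φ(z_β) = Φ(0.145) ≈ 0.557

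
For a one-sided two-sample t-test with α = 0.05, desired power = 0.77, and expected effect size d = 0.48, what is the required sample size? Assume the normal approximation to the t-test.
n = 50 per group

Sample size formula (two-sample t-test, normal approximation):
n = 2 · ((z_α + z_β) / d)²

z_α = 1.645 (for α = 0.05, one-sided)
z_β = 0.739 (for power = 0.77)
d = 0.48

n = 2 · ((1.645 + 0.739) / 0.48)²
n = 2 · (4.967)²
n ≈ 49.34
Round up to the next whole number: n = 50 per group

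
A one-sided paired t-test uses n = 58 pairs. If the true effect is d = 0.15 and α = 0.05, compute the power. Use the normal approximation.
Power ≈ 0.31

Power calculation (paired t-test, normal approximation):
z_β = d · √n - z_α
z_β = 0.15 · √58 - 1.645
z_β = 0.15 · 7.616 - 1.645
z_β = -0.502

Power = Φ(z_β) = Φ(-0.502) ≈ 0.308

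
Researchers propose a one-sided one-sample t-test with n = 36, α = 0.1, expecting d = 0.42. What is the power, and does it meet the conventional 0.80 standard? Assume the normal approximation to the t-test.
Power ≈ 0.89; the study is adequately powered (power ≥ 0.80)

Power calculation (one-sample t-test, normal approximation):
z_β = d · √n - z_α
z_β = 0.42 · √36 - 1.282
z_β = 0.42 · 6.000 - 1.282
z_β = 1.238

Power = Φ(z_β) = Φ(1.238) ≈ 0.892

Effect size d = 0.42 is small by Cohen's convention (0.2/0.5/0.8).

Threshold: power ≥ 0.80 is conventionally adequate.
Power ≈ 0.89 → the study is adequately powered (power ≥ 0.80).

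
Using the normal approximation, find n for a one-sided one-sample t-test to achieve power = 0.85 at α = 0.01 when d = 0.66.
n = 26

Sample size formula (one-sample t-test, normal approximation):
n = ((z_α + z_β) / d)²

z_α = 2.326 (for α = 0.01, one-sided)
z_β = 1.036 (for power = 0.85)
d = 0.66

n = ((2.326 + 1.036) / 0.66)²
n = (5.094)²
n ≈ 25.95
Round up to the next whole number: n = 26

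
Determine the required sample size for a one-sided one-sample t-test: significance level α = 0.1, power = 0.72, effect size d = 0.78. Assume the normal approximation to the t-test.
n = 6

Sample size formula (one-sample t-test, normal approximation):
n = ((z_α + z_β) / d)²

z_α = 1.282 (for α = 0.1, one-sided)
z_β = 0.583 (for power = 0.72)
d = 0.78

n = ((1.282 + 0.583) / 0.78)²
n = (2.391)²
n ≈ 5.72
Round up to the next whole number: n = 6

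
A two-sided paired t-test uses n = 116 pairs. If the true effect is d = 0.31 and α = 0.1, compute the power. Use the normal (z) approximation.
Power ≈ 0.95

Power calculation (paired t-test, normal approximation):
z_β = d · √n - z_{α/2}
z_β = 0.31 · √116 - 1.645
z_β = 0.31 · 10.770 - 1.645
z_β = 1.694

Power = Φ(z_β) = Φ(1.694) ≈ 0.955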